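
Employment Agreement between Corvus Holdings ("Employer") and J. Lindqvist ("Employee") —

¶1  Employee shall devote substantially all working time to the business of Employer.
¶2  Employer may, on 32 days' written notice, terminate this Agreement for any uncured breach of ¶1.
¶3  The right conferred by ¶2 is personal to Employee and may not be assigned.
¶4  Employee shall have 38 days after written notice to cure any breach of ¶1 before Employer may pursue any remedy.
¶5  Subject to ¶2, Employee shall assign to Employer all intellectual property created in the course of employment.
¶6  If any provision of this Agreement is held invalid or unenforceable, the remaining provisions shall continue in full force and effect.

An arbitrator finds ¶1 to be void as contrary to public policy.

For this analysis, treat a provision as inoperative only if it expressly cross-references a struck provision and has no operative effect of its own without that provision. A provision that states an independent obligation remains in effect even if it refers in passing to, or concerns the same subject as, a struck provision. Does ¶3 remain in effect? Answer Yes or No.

No

¶1 is struck. ¶2 has no operative effect of its own apart from ¶1 and is therefore inoperative. ¶4 has no operative effect of its own apart from ¶1 and is therefore inoperative. ¶3 merely fixes the non-assignment of ¶2; with ¶2 gone it has nothing to operate on and falls away. Although ¶5 refers to ¶2, its operative terms do not depend on ¶2, so it remains in effect. ¶6 is a severability clause and preserves every provision that can still be given independent effect. ¶5 and ¶6 remain in effect. ¶3 is among the inoperative provisions, so the answer is no.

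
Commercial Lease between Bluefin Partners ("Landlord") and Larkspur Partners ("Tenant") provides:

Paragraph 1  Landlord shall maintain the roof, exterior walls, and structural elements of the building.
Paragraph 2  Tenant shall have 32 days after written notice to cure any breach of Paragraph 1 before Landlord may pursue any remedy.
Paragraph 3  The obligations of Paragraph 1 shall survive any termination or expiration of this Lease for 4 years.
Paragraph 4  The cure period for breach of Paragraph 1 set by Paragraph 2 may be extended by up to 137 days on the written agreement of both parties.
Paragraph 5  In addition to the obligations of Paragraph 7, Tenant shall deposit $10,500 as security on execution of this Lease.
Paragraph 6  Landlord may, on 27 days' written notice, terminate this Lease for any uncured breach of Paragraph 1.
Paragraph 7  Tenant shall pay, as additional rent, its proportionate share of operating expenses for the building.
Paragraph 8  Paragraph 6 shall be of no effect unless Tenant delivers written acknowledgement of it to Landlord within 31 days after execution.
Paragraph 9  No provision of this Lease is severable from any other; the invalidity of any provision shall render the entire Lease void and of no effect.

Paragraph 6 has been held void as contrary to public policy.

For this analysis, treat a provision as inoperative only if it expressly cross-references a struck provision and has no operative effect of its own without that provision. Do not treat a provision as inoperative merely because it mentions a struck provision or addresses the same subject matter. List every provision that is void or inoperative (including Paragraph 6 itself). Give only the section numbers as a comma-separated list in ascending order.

1, 2, 3, 4, 5, 6, 7, 8, 9

Paragraph 6 is struck. Paragraph 8 merely fixes the acknowledgement condition for Paragraph 6; with Paragraph 6 gone it has nothing to operate on and falls away. Paragraph 9 provides that the Lease is not severable, so the invalidity of any one provision voids the entire Lease. No provision of the Lease survives.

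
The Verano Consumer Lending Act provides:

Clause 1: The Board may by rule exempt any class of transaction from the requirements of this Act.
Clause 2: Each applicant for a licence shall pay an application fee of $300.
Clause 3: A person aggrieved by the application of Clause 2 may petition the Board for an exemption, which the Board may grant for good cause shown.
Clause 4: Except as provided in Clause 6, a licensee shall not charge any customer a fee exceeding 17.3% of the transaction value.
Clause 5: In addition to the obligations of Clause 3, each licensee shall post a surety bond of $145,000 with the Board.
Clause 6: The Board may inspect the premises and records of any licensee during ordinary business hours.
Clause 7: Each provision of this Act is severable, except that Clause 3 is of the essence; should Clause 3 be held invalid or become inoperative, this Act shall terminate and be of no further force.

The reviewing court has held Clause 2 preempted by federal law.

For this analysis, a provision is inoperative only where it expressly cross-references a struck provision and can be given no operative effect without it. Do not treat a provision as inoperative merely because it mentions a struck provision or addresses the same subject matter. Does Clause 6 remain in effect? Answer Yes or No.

Clause 2 is struck. Clause 3 operates only by reference to Clause 2, so it falls with Clause 2. Clause 7 makes Clause 3 an essential term, and Clause 3 has been rendered inoperative by the cascade; under Clause 7, the entire Act is therefore void. No provision of the Act survives. Clause 6 is among the inoperative provisions, so the answer is no.

No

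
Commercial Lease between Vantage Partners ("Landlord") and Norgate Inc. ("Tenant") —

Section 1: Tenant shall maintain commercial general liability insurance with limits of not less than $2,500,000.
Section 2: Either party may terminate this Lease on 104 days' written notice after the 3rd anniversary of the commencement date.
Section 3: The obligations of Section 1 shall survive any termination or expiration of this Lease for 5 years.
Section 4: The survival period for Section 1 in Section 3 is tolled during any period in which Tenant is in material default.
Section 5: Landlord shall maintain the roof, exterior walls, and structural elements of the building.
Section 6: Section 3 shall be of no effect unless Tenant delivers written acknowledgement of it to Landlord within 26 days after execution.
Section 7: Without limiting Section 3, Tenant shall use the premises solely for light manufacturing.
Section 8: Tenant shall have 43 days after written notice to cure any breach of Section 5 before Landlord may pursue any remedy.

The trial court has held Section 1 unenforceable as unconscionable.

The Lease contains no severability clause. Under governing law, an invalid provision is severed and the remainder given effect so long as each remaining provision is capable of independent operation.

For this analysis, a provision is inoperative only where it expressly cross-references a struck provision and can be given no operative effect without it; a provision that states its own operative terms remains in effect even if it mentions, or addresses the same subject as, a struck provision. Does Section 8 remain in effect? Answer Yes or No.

Section 1 is struck. Section 3 operates only by reference to Section 1, so it falls with Section 1. Section 4 operates only by reference to Section 3, so it falls with Section 3. Section 6 has no operative effect of its own apart from Section 3 and is therefore inoperative. Although Section 7 refers to Section 3, its operative terms do not depend on Section 3, so it remains in effect. With no severability clause, the stated default rule severs what cannot stand and enforces each remaining provision that can operate on its own. Section 2, Section 5, Section 7, and Section 8 remain in effect. Section 8 is among the surviving provisions, so the answer is yes.

Yes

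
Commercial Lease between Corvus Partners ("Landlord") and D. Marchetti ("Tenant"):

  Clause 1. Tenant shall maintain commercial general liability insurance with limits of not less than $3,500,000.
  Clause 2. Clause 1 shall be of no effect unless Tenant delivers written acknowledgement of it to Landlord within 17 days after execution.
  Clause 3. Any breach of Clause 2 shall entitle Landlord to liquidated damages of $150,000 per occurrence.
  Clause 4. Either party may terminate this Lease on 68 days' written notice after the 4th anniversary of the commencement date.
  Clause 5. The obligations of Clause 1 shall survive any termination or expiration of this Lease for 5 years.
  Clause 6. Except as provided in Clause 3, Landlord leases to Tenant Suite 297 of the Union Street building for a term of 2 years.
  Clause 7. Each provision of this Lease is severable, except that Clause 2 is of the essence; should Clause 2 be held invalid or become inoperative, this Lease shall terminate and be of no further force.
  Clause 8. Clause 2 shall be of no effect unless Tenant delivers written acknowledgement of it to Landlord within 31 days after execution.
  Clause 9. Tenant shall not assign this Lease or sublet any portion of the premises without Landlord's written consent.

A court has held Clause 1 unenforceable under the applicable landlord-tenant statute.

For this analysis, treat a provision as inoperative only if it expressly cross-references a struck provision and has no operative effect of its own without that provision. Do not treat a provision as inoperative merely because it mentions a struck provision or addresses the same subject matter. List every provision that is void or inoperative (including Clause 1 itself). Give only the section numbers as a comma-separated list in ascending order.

1, 2, 3, 4, 5, 6, 7, 8, 9

Clause 1 is struck. Clause 2 merely fixes the acknowledgement condition for Clause 1; with Clause 1 gone it has nothing to operate on and falls away. Clause 5 has no operative effect of its own apart from Clause 1 and is therefore inoperative. The whole of Clause 3 is the liquidated-damages amount, defined by reference to Clause 2, so Clause 3 cannot stand once Clause 2 is removed. Clause 8 has no operative effect of its own apart from Clause 2 and is therefore inoperative. Clause 7 makes Clause 2 an essential term, and Clause 2 has been rendered inoperative by the cascade; under Clause 7, the entire Lease is therefore void. No provision of the Lease survives.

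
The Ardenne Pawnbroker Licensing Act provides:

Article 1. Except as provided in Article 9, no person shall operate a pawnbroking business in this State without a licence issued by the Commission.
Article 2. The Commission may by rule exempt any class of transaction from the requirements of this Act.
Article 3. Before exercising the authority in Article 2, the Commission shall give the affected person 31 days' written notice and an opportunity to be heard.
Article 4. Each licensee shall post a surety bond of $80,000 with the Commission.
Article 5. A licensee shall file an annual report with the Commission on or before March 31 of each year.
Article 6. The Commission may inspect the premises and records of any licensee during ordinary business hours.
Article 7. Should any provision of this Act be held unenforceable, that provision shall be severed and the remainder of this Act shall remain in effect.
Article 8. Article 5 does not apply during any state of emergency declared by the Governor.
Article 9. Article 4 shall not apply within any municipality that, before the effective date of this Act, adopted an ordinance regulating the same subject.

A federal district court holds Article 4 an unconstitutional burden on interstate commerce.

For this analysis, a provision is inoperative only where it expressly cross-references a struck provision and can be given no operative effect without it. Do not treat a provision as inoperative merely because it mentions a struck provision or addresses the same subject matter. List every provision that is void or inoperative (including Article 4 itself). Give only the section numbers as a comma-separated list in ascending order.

4, 9

Article 4 is struck. The only function of Article 9 is the local-preemption carve-out from Article 4, so it cannot stand once Article 4 is removed. Although Article 1 refers to Article 9, its operative terms do not depend on Article 9, so it remains in effect. Under the severability clause in Article 7, the remaining provisions continue in force. That leaves Article 1, Article 2, Article 3, Article 5, Article 6, Article 7, and Article 8 in effect.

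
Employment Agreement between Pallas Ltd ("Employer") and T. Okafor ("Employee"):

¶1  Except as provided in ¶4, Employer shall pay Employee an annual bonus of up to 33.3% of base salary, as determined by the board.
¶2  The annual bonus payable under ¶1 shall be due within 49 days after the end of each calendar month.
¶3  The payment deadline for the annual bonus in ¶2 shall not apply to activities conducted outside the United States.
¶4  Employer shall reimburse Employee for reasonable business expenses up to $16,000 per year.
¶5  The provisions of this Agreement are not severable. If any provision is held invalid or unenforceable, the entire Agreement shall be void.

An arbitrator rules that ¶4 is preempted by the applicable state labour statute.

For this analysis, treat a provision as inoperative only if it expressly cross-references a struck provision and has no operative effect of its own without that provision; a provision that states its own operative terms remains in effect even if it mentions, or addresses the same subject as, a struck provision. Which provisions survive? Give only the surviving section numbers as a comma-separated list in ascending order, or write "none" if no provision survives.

¶4 is struck. Nothing else in the Agreement is defined by reference to ¶4. ¶5 provides that the Agreement is not severable, so the invalidity of any one provision voids the entire Agreement. No provision of the Agreement survives.

none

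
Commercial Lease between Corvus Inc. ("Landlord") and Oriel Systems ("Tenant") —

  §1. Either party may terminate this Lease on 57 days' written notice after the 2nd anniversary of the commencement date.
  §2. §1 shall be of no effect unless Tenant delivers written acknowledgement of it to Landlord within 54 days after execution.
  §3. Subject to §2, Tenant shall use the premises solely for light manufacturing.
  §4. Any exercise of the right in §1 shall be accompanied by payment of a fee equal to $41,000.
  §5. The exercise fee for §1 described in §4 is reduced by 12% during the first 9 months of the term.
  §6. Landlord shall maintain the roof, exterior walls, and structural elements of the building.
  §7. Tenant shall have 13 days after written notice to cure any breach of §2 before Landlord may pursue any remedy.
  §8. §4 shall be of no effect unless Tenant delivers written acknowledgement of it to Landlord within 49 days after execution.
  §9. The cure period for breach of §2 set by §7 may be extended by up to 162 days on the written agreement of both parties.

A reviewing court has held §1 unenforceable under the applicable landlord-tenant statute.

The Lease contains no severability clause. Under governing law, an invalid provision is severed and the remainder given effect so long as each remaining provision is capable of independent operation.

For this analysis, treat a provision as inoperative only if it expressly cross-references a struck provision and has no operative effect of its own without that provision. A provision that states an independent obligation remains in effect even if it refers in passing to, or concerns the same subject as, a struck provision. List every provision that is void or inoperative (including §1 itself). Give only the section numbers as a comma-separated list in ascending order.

1, 2, 4, 5, 7, 8, 9

§1 is struck. §2 has no operative effect of its own apart from §1 and is therefore inoperative. §4 has no operative effect of its own apart from §1 and is therefore inoperative. §5 operates only by reference to §4, so it falls with §4. §7 has no operative effect of its own apart from §2 and is therefore inoperative. §8 has no operative effect of its own apart from §4 and is therefore inoperative. The whole of §9 is the extension of the cure period for breach of §2, defined by reference to §7, so §9 cannot stand once §7 is removed. Although §3 refers to §2, its operative terms do not depend on §2, so it remains in effect. Under the stated default rule, only provisions that cannot operate independently fall away; the rest are enforced. The provisions still in force are §3 and §6.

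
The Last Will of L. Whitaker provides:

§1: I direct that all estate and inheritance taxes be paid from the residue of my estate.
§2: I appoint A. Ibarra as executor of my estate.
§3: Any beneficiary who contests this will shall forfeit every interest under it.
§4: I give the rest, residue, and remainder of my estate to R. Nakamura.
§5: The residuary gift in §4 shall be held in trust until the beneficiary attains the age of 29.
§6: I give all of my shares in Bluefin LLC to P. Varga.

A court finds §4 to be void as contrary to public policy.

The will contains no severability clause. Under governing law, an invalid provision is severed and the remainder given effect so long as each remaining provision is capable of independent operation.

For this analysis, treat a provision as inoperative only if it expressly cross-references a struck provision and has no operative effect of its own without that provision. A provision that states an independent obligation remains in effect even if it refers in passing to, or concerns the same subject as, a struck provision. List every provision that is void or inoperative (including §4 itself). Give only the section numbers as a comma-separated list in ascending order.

§4 is struck. The only function of §5 is the trust for §4, so it cannot stand once §4 is removed. Under the stated default rule, only provisions that cannot operate independently fall away; the rest are enforced. That leaves §1, §2, §3, and §6 in effect.

4, 5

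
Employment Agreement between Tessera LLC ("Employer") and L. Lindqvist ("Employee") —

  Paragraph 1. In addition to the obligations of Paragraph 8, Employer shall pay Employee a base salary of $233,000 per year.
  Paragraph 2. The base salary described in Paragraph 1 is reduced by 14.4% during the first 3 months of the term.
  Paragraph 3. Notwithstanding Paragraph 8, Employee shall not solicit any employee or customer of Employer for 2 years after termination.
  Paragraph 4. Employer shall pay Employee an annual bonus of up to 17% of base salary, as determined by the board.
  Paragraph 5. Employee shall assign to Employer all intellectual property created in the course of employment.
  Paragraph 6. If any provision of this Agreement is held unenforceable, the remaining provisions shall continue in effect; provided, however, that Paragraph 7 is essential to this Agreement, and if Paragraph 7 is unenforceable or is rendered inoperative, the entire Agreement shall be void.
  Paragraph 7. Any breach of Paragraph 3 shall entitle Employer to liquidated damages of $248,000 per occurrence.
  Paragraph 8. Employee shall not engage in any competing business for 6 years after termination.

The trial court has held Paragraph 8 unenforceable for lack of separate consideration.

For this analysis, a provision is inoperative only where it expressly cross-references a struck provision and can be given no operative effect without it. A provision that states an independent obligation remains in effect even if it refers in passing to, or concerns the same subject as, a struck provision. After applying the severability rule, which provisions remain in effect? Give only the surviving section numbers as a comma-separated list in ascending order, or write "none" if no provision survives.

Paragraph 8 is struck. Paragraph 3 mentions Paragraph 8 but its own obligation stands independently of Paragraph 8, so Paragraph 3 is not affected. Although Paragraph 1 refers to Paragraph 8, its operative terms do not depend on Paragraph 8, so it remains in effect. No other provision's operative terms depend on Paragraph 8. Paragraph 6 makes Paragraph 7 an essential term, but Paragraph 7 is unaffected, so the severability proviso in Paragraph 6 preserves the remaining provisions. That leaves Paragraph 1, Paragraph 2, Paragraph 3, Paragraph 4, Paragraph 5, Paragraph 6, and Paragraph 7 in effect.

1, 2, 3, 4, 5, 6, 7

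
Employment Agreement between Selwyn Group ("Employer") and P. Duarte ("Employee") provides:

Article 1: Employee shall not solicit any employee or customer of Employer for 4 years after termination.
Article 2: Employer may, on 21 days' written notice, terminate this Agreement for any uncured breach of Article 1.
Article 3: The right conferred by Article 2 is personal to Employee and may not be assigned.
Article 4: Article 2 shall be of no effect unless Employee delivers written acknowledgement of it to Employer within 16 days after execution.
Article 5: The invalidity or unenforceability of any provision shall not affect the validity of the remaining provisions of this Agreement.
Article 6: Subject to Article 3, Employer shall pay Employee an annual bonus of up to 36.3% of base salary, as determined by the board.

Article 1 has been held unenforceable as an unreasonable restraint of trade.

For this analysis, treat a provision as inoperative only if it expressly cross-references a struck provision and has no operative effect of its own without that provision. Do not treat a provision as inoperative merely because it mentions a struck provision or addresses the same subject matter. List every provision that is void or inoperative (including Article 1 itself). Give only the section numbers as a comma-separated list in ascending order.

Article 1 is struck. Article 2 merely fixes the termination right for breach of Article 1; with Article 1 gone it has nothing to operate on and falls away. The only function of Article 3 is the non-assignment of Article 2, so it cannot stand once Article 2 is removed. Article 4 has no operative effect of its own apart from Article 2 and is therefore inoperative. Article 6 mentions Article 3 but its own obligation stands independently of Article 3, so Article 6 is not affected. Under the severability clause in Article 5, the remaining provisions continue in force. That leaves Article 5 and Article 6 in effect.

1, 2, 3, 4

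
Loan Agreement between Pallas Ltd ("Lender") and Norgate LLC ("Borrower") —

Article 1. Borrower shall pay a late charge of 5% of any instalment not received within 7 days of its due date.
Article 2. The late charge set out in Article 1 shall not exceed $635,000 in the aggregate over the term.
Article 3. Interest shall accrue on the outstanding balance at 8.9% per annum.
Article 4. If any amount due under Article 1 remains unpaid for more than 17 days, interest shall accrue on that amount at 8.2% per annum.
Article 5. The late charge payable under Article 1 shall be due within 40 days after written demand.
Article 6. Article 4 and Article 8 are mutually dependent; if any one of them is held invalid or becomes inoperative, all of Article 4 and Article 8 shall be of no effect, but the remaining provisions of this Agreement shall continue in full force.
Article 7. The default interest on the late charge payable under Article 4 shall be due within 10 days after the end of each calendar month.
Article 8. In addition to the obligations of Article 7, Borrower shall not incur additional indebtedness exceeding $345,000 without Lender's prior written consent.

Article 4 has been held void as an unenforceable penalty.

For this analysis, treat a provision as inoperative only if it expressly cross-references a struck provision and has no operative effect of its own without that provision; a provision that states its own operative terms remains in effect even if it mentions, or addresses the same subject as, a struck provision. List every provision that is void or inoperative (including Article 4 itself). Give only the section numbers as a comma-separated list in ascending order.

Article 4 is struck. Article 7 does nothing except set the payment deadline for the default interest on the late charge by reference to Article 4; with Article 4 gone it has no independent effect and is inoperative. Article 6 declares Article 4 and Article 8 mutually dependent; since one of them has fallen, all of them are of no effect. That brings down Article 8 as well. The remainder continues in force under Article 6. The provisions still in force are Article 1, Article 2, Article 3, Article 5, and Article 6.

4, 7, 8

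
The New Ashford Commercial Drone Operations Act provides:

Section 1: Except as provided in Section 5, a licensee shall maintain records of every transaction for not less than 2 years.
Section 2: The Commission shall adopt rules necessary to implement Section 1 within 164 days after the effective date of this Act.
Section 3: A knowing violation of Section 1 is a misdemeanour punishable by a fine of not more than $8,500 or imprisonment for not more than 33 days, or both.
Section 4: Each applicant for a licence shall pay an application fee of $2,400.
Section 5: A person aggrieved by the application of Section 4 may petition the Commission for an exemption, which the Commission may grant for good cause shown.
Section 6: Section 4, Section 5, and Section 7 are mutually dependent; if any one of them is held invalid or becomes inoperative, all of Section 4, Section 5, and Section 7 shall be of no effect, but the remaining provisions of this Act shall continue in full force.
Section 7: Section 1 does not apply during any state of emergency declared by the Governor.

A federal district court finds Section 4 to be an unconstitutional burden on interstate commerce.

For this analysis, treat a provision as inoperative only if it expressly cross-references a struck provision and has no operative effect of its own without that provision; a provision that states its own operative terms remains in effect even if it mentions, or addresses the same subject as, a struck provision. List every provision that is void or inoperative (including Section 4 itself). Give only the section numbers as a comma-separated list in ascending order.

Section 4 is struck. Section 5 has no operative effect of its own apart from Section 4 and is therefore inoperative. Although Section 1 refers to Section 5, its operative terms do not depend on Section 5, so it remains in effect. Section 6 declares Section 4, Section 5, and Section 7 mutually dependent; since one of them has fallen, all of them are of no effect. That brings down Section 7 as well. The remainder continues in force under Section 6. The provisions still in force are Section 1, Section 2, Section 3, and Section 6.

4, 5, 7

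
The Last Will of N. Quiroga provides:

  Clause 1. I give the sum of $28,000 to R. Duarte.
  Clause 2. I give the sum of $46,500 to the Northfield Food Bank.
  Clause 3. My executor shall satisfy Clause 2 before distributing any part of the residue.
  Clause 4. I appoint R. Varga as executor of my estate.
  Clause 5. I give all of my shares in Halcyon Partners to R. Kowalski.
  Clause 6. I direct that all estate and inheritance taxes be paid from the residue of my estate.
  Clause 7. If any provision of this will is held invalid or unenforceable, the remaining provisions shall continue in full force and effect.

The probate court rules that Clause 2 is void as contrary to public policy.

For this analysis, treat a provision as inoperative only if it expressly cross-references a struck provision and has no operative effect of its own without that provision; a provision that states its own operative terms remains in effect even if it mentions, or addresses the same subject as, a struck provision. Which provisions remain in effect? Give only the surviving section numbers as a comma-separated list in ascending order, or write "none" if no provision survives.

1, 4, 5, 6, 7

Clause 2 is struck. Clause 3 operates only by reference to Clause 2, so it falls with Clause 2. Under the severability clause in Clause 7, the remaining provisions continue in force. The provisions still in force are Clause 1, Clause 4, Clause 5, Clause 6, and Clause 7.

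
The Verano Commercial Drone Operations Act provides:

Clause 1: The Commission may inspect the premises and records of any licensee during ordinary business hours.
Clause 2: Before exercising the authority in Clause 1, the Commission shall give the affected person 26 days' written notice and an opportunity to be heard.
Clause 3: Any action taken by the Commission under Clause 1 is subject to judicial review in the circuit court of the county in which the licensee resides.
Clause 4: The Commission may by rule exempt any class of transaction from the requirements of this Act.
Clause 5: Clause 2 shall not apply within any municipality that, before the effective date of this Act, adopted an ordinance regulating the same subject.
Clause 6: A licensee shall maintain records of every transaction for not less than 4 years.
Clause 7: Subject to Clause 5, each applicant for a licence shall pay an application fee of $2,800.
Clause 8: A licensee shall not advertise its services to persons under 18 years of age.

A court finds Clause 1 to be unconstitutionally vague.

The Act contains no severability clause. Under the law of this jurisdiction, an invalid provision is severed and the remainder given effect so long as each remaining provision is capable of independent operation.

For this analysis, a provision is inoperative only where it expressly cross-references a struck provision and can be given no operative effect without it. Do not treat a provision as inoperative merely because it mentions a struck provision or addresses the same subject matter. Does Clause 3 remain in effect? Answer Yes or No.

Clause 1 is struck. The only function of Clause 2 is the notice-and-hearing requirement for Clause 1, so it cannot stand once Clause 1 is removed. Clause 3 merely fixes the judicial-review right for Clause 1; with Clause 1 gone it has nothing to operate on and falls away. Clause 5 merely fixes the local-preemption carve-out from Clause 2; with Clause 2 gone it has nothing to operate on and falls away. Clause 7 mentions Clause 5 but its own obligation stands independently of Clause 5, so Clause 7 is not affected. With no severability clause, the stated default rule severs what cannot stand and enforces each remaining provision that can operate on its own. The provisions still in force are Clause 4, Clause 6, Clause 7, and Clause 8. Clause 3 is among the inoperative provisions, so the answer is no.

No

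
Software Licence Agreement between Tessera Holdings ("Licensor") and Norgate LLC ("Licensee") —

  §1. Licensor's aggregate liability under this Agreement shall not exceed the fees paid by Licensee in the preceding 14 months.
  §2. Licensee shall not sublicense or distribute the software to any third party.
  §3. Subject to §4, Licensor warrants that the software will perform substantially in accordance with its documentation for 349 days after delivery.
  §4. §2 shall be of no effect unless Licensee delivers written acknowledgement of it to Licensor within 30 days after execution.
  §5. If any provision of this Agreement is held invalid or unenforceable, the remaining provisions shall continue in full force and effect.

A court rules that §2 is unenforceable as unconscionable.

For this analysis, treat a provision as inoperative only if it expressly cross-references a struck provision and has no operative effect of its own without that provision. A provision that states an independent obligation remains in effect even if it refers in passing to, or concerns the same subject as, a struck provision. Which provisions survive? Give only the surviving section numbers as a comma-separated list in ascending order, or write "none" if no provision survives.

§2 is struck. §4 operates only by reference to §2, so it falls with §2. §3 mentions §4 but its own obligation stands independently of §4, so §3 is not affected. §5 is a severability clause and preserves every provision that can still be given independent effect. That leaves §1, §3, and §5 in effect.

1, 3, 5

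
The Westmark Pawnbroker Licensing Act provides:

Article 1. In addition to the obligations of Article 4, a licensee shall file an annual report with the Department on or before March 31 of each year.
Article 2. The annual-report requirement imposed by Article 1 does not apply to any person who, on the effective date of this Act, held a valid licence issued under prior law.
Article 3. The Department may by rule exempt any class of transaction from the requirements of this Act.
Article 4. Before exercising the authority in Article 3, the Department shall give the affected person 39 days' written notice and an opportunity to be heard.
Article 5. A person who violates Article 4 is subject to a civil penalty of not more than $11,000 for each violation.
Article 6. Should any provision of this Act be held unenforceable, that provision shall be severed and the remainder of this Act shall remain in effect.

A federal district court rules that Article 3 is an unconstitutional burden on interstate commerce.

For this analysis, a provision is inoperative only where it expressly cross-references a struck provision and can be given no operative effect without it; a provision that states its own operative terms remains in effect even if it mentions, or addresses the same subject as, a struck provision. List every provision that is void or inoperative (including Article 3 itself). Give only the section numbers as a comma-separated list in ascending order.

Article 3 is struck. Article 4 merely fixes the notice-and-hearing requirement for Article 3; with Article 3 gone it has nothing to operate on and falls away. Article 5 operates only by reference to Article 4, so it falls with Article 4. Although Article 1 refers to Article 4, its operative terms do not depend on Article 4, so it remains in effect. Under the severability clause in Article 6, the remaining provisions continue in force. Article 1, Article 2, and Article 6 remain in effect.

3, 4, 5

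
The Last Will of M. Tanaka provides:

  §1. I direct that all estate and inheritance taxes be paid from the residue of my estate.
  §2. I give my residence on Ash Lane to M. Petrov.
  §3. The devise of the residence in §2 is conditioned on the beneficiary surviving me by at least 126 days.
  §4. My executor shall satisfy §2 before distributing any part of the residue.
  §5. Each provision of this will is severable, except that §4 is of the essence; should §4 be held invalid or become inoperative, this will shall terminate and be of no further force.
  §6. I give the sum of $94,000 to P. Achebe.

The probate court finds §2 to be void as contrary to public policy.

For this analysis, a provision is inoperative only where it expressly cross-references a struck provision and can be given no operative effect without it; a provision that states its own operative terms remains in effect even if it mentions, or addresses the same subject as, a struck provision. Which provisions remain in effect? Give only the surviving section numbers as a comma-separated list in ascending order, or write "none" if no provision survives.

§2 is struck. §3 has no operative effect of its own apart from §2 and is therefore inoperative. The only function of §4 is the priority direction for §2, so it cannot stand once §2 is removed. §5 makes §4 an essential term, and §4 has been rendered inoperative by the cascade; under §5, the entire will is therefore void. No provision of the will survives.

none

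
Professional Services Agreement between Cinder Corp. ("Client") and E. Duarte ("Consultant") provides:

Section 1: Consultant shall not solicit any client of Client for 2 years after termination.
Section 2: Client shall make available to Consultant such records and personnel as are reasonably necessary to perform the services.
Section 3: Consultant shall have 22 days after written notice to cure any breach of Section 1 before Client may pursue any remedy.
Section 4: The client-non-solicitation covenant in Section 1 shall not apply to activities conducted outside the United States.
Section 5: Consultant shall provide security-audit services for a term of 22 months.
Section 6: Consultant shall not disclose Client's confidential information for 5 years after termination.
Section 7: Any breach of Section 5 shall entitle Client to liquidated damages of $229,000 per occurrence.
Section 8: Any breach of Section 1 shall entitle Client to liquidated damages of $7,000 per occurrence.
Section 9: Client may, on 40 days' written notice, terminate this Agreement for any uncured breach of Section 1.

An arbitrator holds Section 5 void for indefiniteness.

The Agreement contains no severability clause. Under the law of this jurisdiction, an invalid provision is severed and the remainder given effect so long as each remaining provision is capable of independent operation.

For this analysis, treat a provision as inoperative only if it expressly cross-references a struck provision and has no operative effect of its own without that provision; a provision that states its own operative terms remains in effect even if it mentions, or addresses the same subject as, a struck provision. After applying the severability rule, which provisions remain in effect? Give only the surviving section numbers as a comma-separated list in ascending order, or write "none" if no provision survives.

1, 2, 3, 4, 6, 8, 9

Section 5 is struck. Section 7 does nothing except set the liquidated-damages amount by reference to Section 5; with Section 5 gone it has no independent effect and is inoperative. Under the stated default rule, only provisions that cannot operate independently fall away; the rest are enforced. Section 1, Section 2, Section 3, Section 4, Section 6, Section 8, and Section 9 remain in effect.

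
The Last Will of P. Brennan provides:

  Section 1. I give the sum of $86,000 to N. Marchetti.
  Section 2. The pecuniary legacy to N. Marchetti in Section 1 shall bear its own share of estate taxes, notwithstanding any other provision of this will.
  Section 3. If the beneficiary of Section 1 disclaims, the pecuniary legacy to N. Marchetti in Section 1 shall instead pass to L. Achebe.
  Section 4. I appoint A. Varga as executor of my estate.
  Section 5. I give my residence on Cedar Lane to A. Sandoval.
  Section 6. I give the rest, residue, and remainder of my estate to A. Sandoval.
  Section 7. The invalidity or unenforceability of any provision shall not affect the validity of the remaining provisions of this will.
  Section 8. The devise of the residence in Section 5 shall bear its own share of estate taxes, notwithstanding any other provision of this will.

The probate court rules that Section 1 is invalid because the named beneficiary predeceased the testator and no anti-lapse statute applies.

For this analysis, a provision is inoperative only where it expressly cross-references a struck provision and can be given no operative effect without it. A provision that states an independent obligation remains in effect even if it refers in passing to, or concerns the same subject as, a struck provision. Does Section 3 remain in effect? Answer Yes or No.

Section 1 is struck. Section 2 has no operative effect of its own apart from Section 1 and is therefore inoperative. Section 3 operates only by reference to Section 1, so it falls with Section 1. Section 7 is a severability clause and preserves every provision that can still be given independent effect. That leaves Section 4, Section 5, Section 6, Section 7, and Section 8 in effect. Section 3 is among the inoperative provisions, so the answer is no.

No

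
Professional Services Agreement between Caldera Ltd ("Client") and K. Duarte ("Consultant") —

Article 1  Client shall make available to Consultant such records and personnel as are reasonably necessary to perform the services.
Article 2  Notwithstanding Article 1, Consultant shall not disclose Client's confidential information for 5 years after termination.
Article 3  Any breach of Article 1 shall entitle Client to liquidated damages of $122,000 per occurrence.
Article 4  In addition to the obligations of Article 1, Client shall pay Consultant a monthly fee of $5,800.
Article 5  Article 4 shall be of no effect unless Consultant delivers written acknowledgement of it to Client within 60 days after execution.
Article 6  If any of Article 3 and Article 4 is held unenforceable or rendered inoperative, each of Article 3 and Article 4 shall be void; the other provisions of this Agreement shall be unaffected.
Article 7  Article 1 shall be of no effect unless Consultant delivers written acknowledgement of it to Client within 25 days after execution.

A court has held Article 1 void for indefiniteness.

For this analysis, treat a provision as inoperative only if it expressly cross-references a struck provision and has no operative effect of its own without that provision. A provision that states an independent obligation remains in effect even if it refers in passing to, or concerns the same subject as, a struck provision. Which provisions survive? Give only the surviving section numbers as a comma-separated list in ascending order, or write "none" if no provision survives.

Article 1 is struck. Article 3 operates only by reference to Article 1, so it falls with Article 1. Article 7 operates only by reference to Article 1, so it falls with Article 1. Article 2 mentions Article 1 but its own obligation stands independently of Article 1, so Article 2 is not affected. Article 6 declares Article 3 and Article 4 mutually dependent; since one of them has fallen, all of them are of no effect. That brings down Article 4 as well. Article 5 in turn depends solely on a provision now struck and likewise falls. The remainder continues in force under Article 6. That leaves Article 2 and Article 6 in effect.

2, 6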